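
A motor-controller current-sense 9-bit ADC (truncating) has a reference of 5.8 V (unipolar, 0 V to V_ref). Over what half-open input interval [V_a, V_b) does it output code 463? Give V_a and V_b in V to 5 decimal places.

LSB = 5.8/2^9 = 11.328 mV.
V_a = V_low + 463·LSB = 5.24492 V; V_b = V_low + 464·LSB = 5.25625 V.

[5.24492 V, 5.25625 V)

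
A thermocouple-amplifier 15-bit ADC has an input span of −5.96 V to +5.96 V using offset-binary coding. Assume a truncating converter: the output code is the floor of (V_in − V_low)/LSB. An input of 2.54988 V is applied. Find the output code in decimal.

code 23393

LSB = 11.92 V / 32768 = 363.77 µV.
(2.54988 − (−5.96)) / 0.00036377 = 23393.603 LSBs.
So the output code is 23393.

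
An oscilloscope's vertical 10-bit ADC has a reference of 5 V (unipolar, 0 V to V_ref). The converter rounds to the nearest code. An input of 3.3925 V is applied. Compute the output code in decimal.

Full-scale span = 5 V; LSB = 5/2^10 = 4.883 mV.
(3.3925 − 0) / 0.00488281 = 694.784 LSBs.
So the output code is 695.

code 695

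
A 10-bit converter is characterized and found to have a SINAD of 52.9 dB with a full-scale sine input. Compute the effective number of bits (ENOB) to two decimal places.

8.50 bits

ENOB = (SINAD − 1.76) / 6.02 = (52.9 − 1.76)/6.02 = 8.495.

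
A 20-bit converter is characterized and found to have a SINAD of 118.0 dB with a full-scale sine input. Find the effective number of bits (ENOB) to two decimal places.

ENOB = (SINAD − 1.76) / 6.02 = (118.0 − 1.76)/6.02 = 19.309.

19.31 bits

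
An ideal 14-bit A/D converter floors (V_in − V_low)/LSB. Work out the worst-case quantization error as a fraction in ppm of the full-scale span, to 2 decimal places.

61.04 ppm

Truncating → worst-case error = 1 LSB = V_FS/2^14, so 1e+06/16384 = 61.0352 ppm of full scale.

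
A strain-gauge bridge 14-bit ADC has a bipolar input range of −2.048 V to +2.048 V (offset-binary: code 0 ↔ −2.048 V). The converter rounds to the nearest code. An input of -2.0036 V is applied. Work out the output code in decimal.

With 16384 levels over 4.096 V, one step is 250.00 µV.
(-2.0036 − (−2.048)) / 0.00025 = 177.600 LSBs.
So the output code is 178.

code 178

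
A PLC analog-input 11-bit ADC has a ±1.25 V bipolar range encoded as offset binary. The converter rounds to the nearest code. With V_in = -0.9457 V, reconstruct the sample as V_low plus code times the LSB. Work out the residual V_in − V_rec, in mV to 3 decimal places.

LSB = 2.5/2^11 = 1.221 mV.
Scaled input = 249.2826 LSBs, so code = 249.
Reconstructed: -0.94604492 V.
V_in − V_rec = 0.000344922 V = 0.345 mV.

0.345 mV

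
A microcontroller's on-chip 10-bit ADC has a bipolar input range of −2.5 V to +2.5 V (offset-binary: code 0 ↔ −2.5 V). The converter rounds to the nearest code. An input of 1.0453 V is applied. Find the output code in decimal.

Full-scale span = 5 V; LSB = 5/2^10 = 4.883 mV.
(V_in − V_low)/LSB = (1.0453 − (−2.5)) / 0.00488281 = 726.077.
Round → code 726.

code 726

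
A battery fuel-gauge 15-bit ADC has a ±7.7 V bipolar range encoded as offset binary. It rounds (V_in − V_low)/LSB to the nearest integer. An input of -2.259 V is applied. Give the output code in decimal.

Full-scale span = 15.4 V; LSB = 15.4/2^15 = 469.97 µV.
(-2.259 − (−7.7)) / 0.000469971 = 11577.317 LSBs.
round(11577.317) = 11577.

code 11577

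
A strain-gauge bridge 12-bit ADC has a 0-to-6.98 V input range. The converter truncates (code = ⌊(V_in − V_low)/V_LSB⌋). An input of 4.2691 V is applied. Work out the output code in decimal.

LSB = 6.98 V / 4096 = 1.704 mV.
(4.2691 − 0) / 0.0017041 = 2505.191 LSBs.
⌊·⌋(2505.191) = 2505.

code 2505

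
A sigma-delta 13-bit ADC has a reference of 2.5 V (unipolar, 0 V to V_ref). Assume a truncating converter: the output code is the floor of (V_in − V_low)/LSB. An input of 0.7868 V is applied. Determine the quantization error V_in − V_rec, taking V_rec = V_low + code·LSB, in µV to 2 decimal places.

56.84 µV

Step size: 2.5 V ÷ 2^13 = 305.18 µV.
(0.7868 − 0)/0.000305176 = 2578.1862; ⌊·⌋ gives code 2578.
V_rec = 0 + 2578·0.000305176 = 0.78674316 V.
V_in − V_rec = 5.68359e-05 V = 56.84 µV.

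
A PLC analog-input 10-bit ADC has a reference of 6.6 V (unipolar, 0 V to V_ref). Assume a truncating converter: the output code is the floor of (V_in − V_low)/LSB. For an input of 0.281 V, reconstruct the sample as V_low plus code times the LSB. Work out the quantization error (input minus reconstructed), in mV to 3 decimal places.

3.852 mV

LSB = 6.6/2^10 = 6.445 mV.
(0.281 − 0)/0.00644531 = 43.5976; ⌊·⌋ gives code 43.
Code 43 maps back to 0 + 43×0.00644531 V = 0.27714844 V.
Difference: 0.00385156 V → 3.852 mV.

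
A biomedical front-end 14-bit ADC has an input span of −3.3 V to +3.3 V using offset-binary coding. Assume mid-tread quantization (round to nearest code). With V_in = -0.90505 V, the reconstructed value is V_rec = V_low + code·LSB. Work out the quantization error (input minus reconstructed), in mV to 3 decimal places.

One LSB is 6.6 V / 16384 = 402.83 µV.
(V_in − V_low)/LSB = (-0.90505 − (−3.3))/0.000402832 = 5945.2819 → code 5945 (round).
V_rec = (−3.3) + 5945·0.000402832 = -0.90516357 V.
Difference: 0.000113574 V → 0.114 mV.

0.114 mV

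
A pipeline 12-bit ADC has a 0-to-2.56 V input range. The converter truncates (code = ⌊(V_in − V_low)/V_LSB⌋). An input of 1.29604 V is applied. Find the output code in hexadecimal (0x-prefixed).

code 0x819 (decimal 2073)

Full-scale span = 2.56 V; LSB = 2.56/2^12 = 0.625 mV.
Input sits at 2073.664 steps above V_low.
⌊·⌋(2073.664) = 2073.
In hexadecimal (0x-prefixed): 0x819.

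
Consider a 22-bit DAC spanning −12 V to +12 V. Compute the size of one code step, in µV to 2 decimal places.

Full-scale span = 24 V.
LSB = 24 / 2^22 = 24 / 4194304 = 5.72205e-06 V = 5.72 µV.

5.72 µV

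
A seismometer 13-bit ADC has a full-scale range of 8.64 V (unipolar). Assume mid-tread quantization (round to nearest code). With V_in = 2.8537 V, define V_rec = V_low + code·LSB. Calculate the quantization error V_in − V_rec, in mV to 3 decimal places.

-0.284 mV

Step size: 8.64 V ÷ 2^13 = 1.055 mV.
Scaled input = 2705.7304 LSBs, so code = 2706.
Reconstructed: 2.8539844 V.
Difference: -0.000284375 V → -0.284 mV.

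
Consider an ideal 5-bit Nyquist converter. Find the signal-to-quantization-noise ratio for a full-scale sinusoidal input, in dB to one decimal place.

SNR ≈ 6.02·N + 1.76 dB = 6.02·5 + 1.76 = 31.86 dB.

31.9 dB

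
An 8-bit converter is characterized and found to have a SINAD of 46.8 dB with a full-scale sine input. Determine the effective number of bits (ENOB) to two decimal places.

ENOB = (SINAD − 1.76) / 6.02 = (46.8 − 1.76)/6.02 = 7.482.

7.48 bits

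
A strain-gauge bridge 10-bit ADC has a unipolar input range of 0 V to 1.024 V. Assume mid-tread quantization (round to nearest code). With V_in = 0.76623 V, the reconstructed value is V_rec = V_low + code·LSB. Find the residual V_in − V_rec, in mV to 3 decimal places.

0.230 mV

LSB = 1.024/2^10 = 1.000 mV.
(0.76623 − 0)/0.001 = 766.2300; round gives code 766.
Reconstructed: 0.766 V.
Difference: 0.00023 V → 0.230 mV.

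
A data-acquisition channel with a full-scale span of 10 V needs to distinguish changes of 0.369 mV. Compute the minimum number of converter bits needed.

15 bits

Number of steps required ≥ 10 V / 0.369 mV = 27100.27.
Need 2^N ≥ 27100.27; 2^14 = 16384, 2^15 = 32768.
Minimum N = 15.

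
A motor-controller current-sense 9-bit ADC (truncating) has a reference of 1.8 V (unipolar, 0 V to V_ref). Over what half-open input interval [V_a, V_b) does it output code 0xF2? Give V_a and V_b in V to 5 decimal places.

LSB = 1.8/2^9 = 3.516 mV.
Code 0xF2 = 242 decimal.
V_a = V_low + 242·LSB = 0.850781 V; V_b = V_low + 243·LSB = 0.854297 V.

[0.85078 V, 0.85430 V)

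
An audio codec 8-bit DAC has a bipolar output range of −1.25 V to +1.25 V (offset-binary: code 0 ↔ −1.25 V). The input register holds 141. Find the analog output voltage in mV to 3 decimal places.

126.953 mV

LSB = 2.5 V / 2^8 = 9.766 mV.
V_out = (−1.25) + 141 × 0.00976562 V = 0.126953 V.
= 126.953 mV.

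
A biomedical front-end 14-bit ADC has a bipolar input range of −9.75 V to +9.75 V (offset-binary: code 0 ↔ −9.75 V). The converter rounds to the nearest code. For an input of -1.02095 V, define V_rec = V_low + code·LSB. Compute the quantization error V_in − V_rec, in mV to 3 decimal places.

One LSB is 19.5 V / 16384 = 1.190 mV.
(V_in − V_low)/LSB = (-1.02095 − (−9.75))/0.00119019 = 7334.1926 → code 7334 (round).
Reconstructed: -1.0211792 V.
Error = -1.02095 − (−1.0211792) = 0.000229199 V = 0.229 mV.

0.229 mV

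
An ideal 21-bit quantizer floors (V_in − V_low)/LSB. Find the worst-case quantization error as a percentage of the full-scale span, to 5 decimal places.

Truncating → worst-case error = 1 LSB = V_FS/2^21, so 100/2097152 = 4.76837e-05 % of full scale.

0.00005 %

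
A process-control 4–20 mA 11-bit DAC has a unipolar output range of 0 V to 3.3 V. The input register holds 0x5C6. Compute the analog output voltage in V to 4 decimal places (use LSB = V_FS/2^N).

2.3815 V

LSB = 3.3 V / 2^11 = 1.611 mV.
Code 0x5C6 = 1478 decimal.
V_out = 0 + 1478 × 0.00161133 V = 2.38154 V.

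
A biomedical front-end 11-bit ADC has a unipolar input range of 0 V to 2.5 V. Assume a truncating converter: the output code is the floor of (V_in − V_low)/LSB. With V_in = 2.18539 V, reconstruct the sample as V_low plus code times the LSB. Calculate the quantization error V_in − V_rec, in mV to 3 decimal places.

0.331 mV

Step size: 2.5 V ÷ 2^11 = 1.221 mV.
(2.18539 − 0)/0.0012207 = 1790.2715; ⌊·⌋ gives code 1790.
Code 1790 maps back to 0 + 1790×0.0012207 V = 2.1850586 V.
Error = 2.18539 − 2.1850586 = 0.000331406 V = 0.331 mV.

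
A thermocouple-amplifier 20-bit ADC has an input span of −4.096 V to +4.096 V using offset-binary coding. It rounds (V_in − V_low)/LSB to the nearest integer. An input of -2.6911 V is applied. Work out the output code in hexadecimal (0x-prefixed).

code 0x2BE73 (decimal 179827)

With 1048576 levels over 8.192 V, one step is 7.81 µV.
(V_in − V_low)/LSB = (-2.6911 − (−4.096)) / 7.8125e-06 = 179827.200.
round(179827.200) = 179827.
In hexadecimal (0x-prefixed): 0x2BE73.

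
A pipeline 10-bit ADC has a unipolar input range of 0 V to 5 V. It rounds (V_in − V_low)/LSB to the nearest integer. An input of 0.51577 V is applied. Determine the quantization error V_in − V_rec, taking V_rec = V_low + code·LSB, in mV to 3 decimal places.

Step size: 5 V ÷ 2^10 = 4.883 mV.
(V_in − V_low)/LSB = (0.51577 − 0)/0.00488281 = 105.6297 → code 106 (round).
V_rec = 0 + 106·0.00488281 = 0.51757812 V.
Error = 0.51577 − 0.51757812 = -0.00180813 V = -1.808 mV.

-1.808 mV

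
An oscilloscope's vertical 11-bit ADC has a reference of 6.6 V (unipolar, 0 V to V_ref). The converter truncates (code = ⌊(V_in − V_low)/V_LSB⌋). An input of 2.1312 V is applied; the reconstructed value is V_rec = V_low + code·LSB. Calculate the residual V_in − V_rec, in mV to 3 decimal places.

LSB = 6.6/2^11 = 3.223 mV.
Scaled input = 661.3178 LSBs, so code = 661.
Code 661 maps back to 0 + 661×0.00322266 V = 2.1301758 V.
Error = 2.1312 − 2.1301758 = 0.00102422 V = 1.024 mV.

1.024 mV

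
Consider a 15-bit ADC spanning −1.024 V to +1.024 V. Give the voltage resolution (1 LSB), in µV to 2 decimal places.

Full-scale span = 2.048 V.
LSB = 2.048 / 2^15 = 2.048 / 32768 = 6.25e-05 V = 62.50 µV.

62.50 µV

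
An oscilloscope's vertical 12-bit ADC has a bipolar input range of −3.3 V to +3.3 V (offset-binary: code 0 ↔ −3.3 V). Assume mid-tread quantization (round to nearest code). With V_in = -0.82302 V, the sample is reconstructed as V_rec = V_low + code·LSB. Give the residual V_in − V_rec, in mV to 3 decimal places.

0.369 mV

One LSB is 6.6 V / 4096 = 1.611 mV.
(V_in − V_low)/LSB = (-0.82302 − (−3.3))/0.00161133 = 1537.2288 → code 1537 (round).
Code 1537 maps back to (−3.3) + 1537×0.00161133 V = -0.82338867 V.
V_in − V_rec = 0.000368672 V = 0.369 mV.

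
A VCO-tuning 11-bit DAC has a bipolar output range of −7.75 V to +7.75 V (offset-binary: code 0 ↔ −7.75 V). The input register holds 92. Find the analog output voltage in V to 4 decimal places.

LSB = 15.5 V / 2^11 = 7.568 mV.
V_out = (−7.75) + 92 × 0.00756836 V = -7.05371 V.

-7.0537 V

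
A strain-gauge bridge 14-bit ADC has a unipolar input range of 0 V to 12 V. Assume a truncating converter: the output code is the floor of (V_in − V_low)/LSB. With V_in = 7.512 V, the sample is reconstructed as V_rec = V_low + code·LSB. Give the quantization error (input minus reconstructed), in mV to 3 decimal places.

Step size: 12 V ÷ 2^14 = 0.732 mV.
Scaled input = 10256.3840 LSBs, so code = 10256.
Code 10256 maps back to 0 + 10256×0.000732422 V = 7.5117188 V.
Error = 7.512 − 7.5117188 = 0.00028125 V = 0.281 mV.

0.281 mV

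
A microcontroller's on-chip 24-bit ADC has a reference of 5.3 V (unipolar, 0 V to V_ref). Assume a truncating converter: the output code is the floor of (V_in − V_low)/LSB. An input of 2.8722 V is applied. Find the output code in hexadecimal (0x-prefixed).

code 0x8ABB90 (decimal 9091984)

With 16777216 levels over 5.3 V, one step is 0.32 µV.
(2.8722 − 0) / 3.15905e-07 = 9091984.867 LSBs.
So the output code is 9091984.
In hexadecimal (0x-prefixed): 0x8ABB90.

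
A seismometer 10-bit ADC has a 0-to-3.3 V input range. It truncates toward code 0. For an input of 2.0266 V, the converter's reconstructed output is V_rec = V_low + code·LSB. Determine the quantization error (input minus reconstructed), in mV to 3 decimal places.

2.772 mV

LSB = 3.3/2^10 = 3.223 mV.
Scaled input = 628.8601 LSBs, so code = 628.
Reconstructed: 2.0238281 V.
V_in − V_rec = 0.00277188 V = 2.772 mV.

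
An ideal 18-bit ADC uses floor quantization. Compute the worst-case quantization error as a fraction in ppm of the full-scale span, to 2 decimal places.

Truncating → worst-case error = 1 LSB = V_FS/2^18, so 1e+06/262144 = 3.8147 ppm of full scale.

3.81 ppm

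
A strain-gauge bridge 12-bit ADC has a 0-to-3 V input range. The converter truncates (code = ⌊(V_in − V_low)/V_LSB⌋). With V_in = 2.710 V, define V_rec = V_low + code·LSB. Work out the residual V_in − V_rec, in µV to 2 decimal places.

39.06 µV

One LSB is 3 V / 4096 = 0.732 mV.
(V_in − V_low)/LSB = (2.710 − 0)/0.000732422 = 3700.0533 → code 3700 (floor).
Reconstructed: 2.7099609 V.
Error = 2.710 − 2.7099609 = 3.90625e-05 V = 39.06 µV.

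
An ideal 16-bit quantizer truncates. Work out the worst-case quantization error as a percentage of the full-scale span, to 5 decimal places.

Truncating → worst-case error = 1 LSB = V_FS/2^16, so 100/65536 = 0.00152588 % of full scale.

0.00153 %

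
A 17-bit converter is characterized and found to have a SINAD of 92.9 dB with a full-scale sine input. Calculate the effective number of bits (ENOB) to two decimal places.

15.14 bits

ENOB = (SINAD − 1.76) / 6.02 = (92.9 − 1.76)/6.02 = 15.140.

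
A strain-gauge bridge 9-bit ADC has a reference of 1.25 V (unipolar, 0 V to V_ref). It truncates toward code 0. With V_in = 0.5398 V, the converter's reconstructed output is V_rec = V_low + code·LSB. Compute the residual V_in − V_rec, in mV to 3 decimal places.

Step size: 1.25 V ÷ 2^9 = 2.441 mV.
(0.5398 − 0)/0.00244141 = 221.1021; ⌊·⌋ gives code 221.
Code 221 maps back to 0 + 221×0.00244141 V = 0.53955078 V.
Difference: 0.000249219 V → 0.249 mV.

0.249 mV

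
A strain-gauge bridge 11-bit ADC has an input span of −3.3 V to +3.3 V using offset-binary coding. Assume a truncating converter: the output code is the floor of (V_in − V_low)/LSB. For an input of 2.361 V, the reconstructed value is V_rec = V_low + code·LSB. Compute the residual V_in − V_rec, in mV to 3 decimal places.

Step size: 6.6 V ÷ 2^11 = 3.223 mV.
(2.361 − (−3.3))/0.00322266 = 1756.6255; ⌊·⌋ gives code 1756.
V_rec = (−3.3) + 1756·0.00322266 = 2.3589844 V.
Difference: 0.00201563 V → 2.016 mV.

2.016 mV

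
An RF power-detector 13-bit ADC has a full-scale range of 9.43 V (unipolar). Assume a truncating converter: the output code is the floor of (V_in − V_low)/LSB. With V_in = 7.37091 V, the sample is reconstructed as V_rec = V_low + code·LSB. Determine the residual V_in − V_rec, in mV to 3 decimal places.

Step size: 9.43 V ÷ 2^13 = 1.151 mV.
(V_in − V_low)/LSB = (7.37091 − 0)/0.00115112 = 6403.2338 → code 6403 (floor).
Code 6403 maps back to 0 + 6403×0.00115112 V = 7.3706409 V.
V_in − V_rec = 0.000269131 V = 0.269 mV.

0.269 mV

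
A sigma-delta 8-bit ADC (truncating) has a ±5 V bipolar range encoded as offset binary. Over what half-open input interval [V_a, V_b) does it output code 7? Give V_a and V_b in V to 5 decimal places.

[-4.72656 V, -4.68750 V)

LSB = 10/2^8 = 39.062 mV.
V_a = V_low + 7·LSB = -4.72656 V; V_b = V_low + 8·LSB = -4.6875 V.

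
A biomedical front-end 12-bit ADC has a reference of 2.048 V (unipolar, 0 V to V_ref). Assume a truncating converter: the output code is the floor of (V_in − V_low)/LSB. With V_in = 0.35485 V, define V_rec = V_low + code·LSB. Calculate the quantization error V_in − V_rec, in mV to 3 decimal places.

LSB = 2.048/2^12 = 0.500 mV.
Scaled input = 709.7000 LSBs, so code = 709.
V_rec = 0 + 709·0.0005 = 0.3545 V.
V_in − V_rec = 0.00035 V = 0.350 mV.

0.350 mV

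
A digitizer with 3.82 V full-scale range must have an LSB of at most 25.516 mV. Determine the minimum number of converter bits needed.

8 bits

Number of steps required ≥ 3.82 V / 25.516 mV = 149.71.
Need 2^N ≥ 149.71; 2^7 = 128, 2^8 = 256.
Minimum N = 8.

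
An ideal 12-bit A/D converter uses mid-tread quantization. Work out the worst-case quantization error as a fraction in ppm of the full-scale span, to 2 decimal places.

Rounding → worst-case error = ½ LSB = V_FS/2^13, so 1e+06/8192 = 122.07 ppm of full scale.

122.07 ppm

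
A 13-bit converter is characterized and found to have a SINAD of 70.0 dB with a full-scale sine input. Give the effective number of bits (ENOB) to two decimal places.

ENOB = (SINAD − 1.76) / 6.02 = (70.0 − 1.76)/6.02 = 11.336.

11.34 bits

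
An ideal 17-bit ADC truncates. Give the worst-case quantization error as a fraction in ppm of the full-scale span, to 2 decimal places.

7.63 ppm

Truncating → worst-case error = 1 LSB = V_FS/2^17, so 1e+06/131072 = 7.62939 ppm of full scale.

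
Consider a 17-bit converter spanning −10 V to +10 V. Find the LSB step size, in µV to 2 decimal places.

152.59 µV

Full-scale span = 20 V.
LSB = 20 / 2^17 = 20 / 131072 = 0.000152588 V = 152.59 µV.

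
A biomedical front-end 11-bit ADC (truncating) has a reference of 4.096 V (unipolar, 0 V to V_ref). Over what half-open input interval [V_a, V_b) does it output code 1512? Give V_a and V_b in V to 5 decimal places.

[3.02400 V, 3.02600 V)

LSB = 4.096/2^11 = 2.000 mV.
V_a = V_low + 1512·LSB = 3.024 V; V_b = V_low + 1513·LSB = 3.026 V.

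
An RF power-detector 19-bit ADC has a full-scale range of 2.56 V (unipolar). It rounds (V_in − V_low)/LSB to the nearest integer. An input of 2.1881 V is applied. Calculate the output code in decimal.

code 448123

LSB = 2.56 V / 524288 = 4.88 µV.
Input sits at 448122.880 steps above V_low.
round(448122.880) = 448123.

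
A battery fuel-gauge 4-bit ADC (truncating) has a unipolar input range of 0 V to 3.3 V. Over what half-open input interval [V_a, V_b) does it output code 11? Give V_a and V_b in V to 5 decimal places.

[2.26875 V, 2.47500 V)

LSB = 3.3/2^4 = 206.250 mV.
V_a = V_low + 11·LSB = 2.26875 V; V_b = V_low + 12·LSB = 2.475 V.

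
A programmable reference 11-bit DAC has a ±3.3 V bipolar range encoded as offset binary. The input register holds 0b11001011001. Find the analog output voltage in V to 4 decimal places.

LSB = 6.6 V / 2^11 = 3.223 mV.
Code 0b11001011001 = 1625 decimal.
V_out = (−3.3) + 1625 × 0.00322266 V = 1.93682 V.

1.9368 V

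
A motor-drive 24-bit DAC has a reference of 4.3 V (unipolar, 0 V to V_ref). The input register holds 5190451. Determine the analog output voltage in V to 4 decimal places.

1.3303 V

LSB = 4.3 V / 2^24 = 0.26 µV.
V_out = 0 + 5190451 × 2.563e-07 V = 1.33031 V.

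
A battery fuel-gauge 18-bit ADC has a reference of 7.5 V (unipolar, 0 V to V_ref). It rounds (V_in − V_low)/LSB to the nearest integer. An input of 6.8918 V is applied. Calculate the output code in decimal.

Full-scale span = 7.5 V; LSB = 7.5/2^18 = 28.61 µV.
Input sits at 240885.869 steps above V_low.
round(240885.869) = 240886.

code 240886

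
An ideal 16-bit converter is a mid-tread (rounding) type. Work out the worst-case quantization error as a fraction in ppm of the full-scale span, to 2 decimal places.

Rounding → worst-case error = ½ LSB = V_FS/2^17, so 1e+06/131072 = 7.62939 ppm of full scale.

7.63 ppm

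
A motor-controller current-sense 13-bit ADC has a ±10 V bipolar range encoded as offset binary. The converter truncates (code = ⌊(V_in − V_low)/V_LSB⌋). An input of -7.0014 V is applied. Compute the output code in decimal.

With 8192 levels over 20 V, one step is 2.441 mV.
Input sits at 1228.227 steps above V_low.
⌊·⌋(1228.227) = 1228.

code 1228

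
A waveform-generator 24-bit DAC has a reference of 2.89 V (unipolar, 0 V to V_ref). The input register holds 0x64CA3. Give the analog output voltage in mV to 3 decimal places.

LSB = 2.89 V / 2^24 = 0.17 µV.
Code 0x64CA3 = 412835 decimal.
V_out = 0 + 412835 × 1.72257e-07 V = 0.0711139 V.
= 71.114 mV.

71.114 mV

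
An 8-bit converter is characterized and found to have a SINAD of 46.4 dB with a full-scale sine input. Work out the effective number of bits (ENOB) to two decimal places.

7.42 bits

ENOB = (SINAD − 1.76) / 6.02 = (46.4 − 1.76)/6.02 = 7.415.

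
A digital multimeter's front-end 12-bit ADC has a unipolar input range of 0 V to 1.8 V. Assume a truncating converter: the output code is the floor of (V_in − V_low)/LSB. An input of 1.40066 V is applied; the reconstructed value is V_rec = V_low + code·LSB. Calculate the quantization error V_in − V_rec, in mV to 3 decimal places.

0.123 mV

One LSB is 1.8 V / 4096 = 439.45 µV.
Scaled input = 3187.2796 LSBs, so code = 3187.
V_rec = 0 + 3187·0.000439453 = 1.4005371 V.
Error = 1.40066 − 1.4005371 = 0.000122891 V = 0.123 mV.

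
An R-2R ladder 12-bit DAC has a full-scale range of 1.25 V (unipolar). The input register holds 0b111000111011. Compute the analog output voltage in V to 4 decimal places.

LSB = 1.25 V / 2^12 = 305.18 µV.
Code 0b111000111011 = 3643 decimal.
V_out = 0 + 3643 × 0.000305176 V = 1.11176 V.

1.1118 V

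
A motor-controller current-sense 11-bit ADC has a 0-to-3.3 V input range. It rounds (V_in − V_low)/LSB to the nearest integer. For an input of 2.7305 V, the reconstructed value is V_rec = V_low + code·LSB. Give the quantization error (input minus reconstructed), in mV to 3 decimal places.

Step size: 3.3 V ÷ 2^11 = 1.611 mV.
Scaled input = 1694.5648 LSBs, so code = 1695.
Code 1695 maps back to 0 + 1695×0.00161133 V = 2.7312012 V.
Difference: -0.000701172 V → -0.701 mV.

-0.701 mV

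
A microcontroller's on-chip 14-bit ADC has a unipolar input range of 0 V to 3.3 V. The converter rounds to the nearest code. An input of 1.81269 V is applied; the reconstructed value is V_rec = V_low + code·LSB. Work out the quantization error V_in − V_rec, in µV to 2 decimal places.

LSB = 3.3/2^14 = 201.42 µV.
(1.81269 − 0)/0.000201416 = 8999.7312; round gives code 9000.
Reconstructed: 1.8127441 V.
V_in − V_rec = -5.41406e-05 V = -54.14 µV.

-54.14 µV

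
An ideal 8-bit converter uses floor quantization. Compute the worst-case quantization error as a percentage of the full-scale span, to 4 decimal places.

0.3906 %

Truncating → worst-case error = 1 LSB = V_FS/2^8, so 100/256 = 0.390625 % of full scale.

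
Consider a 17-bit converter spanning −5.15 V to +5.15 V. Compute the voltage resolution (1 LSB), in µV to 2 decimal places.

78.58 µV

Full-scale span = 10.3 V.
LSB = 10.3 / 2^17 = 10.3 / 131072 = 7.85828e-05 V = 78.58 µV.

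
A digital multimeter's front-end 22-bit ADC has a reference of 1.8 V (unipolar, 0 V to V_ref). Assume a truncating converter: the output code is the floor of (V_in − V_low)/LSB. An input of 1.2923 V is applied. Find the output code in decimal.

code 3011277

Full-scale span = 1.8 V; LSB = 1.8/2^22 = 0.43 µV.
(1.2923 − 0) / 4.29153e-07 = 3011277.255 LSBs.
⌊·⌋(3011277.255) = 3011277.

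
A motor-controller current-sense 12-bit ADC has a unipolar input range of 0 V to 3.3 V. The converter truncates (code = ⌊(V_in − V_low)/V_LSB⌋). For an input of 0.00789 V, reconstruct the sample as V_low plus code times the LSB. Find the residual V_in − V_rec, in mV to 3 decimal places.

Step size: 3.3 V ÷ 2^12 = 0.806 mV.
Scaled input = 9.7932 LSBs, so code = 9.
V_rec = 0 + 9·0.000805664 = 0.0072509766 V.
Error = 0.00789 − 0.0072509766 = 0.000639023 V = 0.639 mV.

0.639 mV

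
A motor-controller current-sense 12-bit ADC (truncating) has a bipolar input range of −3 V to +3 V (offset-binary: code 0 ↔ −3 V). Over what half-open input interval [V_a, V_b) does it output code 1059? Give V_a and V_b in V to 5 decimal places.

[-1.44873 V, -1.44727 V)

LSB = 6/2^12 = 1.465 mV.
V_a = V_low + 1059·LSB = -1.44873 V; V_b = V_low + 1060·LSB = -1.44727 V.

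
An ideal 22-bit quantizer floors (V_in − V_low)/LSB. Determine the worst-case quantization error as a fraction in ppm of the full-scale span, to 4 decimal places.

Truncating → worst-case error = 1 LSB = V_FS/2^22, so 1e+06/4194304 = 0.238419 ppm of full scale.

0.2384 ppm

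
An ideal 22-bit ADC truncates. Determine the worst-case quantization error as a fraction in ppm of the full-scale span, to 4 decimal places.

Truncating → worst-case error = 1 LSB = V_FS/2^22, so 1e+06/4194304 = 0.238419 ppm of full scale.

0.2384 ppm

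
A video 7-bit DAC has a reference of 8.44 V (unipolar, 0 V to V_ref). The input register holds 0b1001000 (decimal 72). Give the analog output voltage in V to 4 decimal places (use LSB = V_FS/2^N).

4.7475 V

LSB = 8.44 V / 2^7 = 65.938 mV.
Code 0b1001000 = 72 decimal.
V_out = 0 + 72 × 0.0659375 V = 4.7475 V.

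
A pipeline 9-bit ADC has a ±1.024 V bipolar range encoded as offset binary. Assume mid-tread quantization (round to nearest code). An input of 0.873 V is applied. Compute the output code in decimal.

With 512 levels over 2.048 V, one step is 4.000 mV.
(0.873 − (−1.024)) / 0.004 = 474.250 LSBs.
So the output code is 474.

code 474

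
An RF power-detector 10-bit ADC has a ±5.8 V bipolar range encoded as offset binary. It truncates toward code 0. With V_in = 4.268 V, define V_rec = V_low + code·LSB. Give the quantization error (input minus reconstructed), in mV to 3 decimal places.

One LSB is 11.6 V / 1024 = 11.328 mV.
(V_in − V_low)/LSB = (4.268 − (−5.8))/0.0113281 = 888.7614 → code 888 (floor).
Reconstructed: 4.259375 V.
Difference: 0.008625 V → 8.625 mV.

8.625 mV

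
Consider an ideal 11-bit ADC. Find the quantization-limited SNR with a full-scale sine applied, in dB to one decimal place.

68.0 dB

SNR ≈ 6.02·N + 1.76 dB = 6.02·11 + 1.76 = 67.98 dB.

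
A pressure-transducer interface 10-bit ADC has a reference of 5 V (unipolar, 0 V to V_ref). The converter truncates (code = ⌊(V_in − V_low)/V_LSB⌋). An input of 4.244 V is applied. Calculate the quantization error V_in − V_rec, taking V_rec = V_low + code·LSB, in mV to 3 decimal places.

0.836 mV

Step size: 5 V ÷ 2^10 = 4.883 mV.
Scaled input = 869.1712 LSBs, so code = 869.
Code 869 maps back to 0 + 869×0.00488281 V = 4.2431641 V.
Error = 4.244 − 4.2431641 = 0.000835937 V = 0.836 mV.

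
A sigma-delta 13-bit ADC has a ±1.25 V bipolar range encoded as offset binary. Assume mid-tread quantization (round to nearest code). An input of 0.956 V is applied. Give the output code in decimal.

LSB = 2.5 V / 8192 = 305.18 µV.
(0.956 − (−1.25)) / 0.000305176 = 7228.621 LSBs.
Round → code 7229.

code 7229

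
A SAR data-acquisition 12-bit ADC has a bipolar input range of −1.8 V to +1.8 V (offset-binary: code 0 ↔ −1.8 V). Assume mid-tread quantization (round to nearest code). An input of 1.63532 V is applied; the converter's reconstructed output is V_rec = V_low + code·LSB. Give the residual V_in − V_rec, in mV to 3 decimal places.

Step size: 3.6 V ÷ 2^12 = 0.879 mV.
(V_in − V_low)/LSB = (1.63532 − (−1.8))/0.000878906 = 3908.6308 → code 3909 (round).
V_rec = (−1.8) + 3909·0.000878906 = 1.6356445 V.
V_in − V_rec = -0.000324531 V = -0.325 mV.

-0.325 mV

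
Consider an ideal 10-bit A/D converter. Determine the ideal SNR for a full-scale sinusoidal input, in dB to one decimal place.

SNR ≈ 6.02·N + 1.76 dB = 6.02·10 + 1.76 = 61.96 dB.

62.0 dB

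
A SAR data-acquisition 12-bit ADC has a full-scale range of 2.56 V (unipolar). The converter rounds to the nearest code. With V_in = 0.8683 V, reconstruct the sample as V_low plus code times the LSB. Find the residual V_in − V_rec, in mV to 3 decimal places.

One LSB is 2.56 V / 4096 = 0.625 mV.
Scaled input = 1389.2800 LSBs, so code = 1389.
Code 1389 maps back to 0 + 1389×0.000625 V = 0.868125 V.
V_in − V_rec = 0.000175 V = 0.175 mV.

0.175 mV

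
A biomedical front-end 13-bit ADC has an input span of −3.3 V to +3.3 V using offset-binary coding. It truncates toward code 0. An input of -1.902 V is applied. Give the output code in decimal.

LSB = 6.6 V / 8192 = 0.806 mV.
Input sits at 1735.215 steps above V_low.
So the output code is 1735.

code 1735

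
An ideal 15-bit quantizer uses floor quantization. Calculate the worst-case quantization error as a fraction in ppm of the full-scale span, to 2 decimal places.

Truncating → worst-case error = 1 LSB = V_FS/2^15, so 1e+06/32768 = 30.5176 ppm of full scale.

30.52 ppm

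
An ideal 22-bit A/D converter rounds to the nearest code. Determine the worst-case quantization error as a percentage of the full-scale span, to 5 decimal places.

Rounding → worst-case error = ½ LSB = V_FS/2^23, so 100/8388608 = 1.19209e-05 % of full scale.

0.00001 %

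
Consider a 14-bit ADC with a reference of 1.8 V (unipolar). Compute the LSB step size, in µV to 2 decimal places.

Full-scale span = 1.8 V.
LSB = 1.8 / 2^14 = 1.8 / 16384 = 0.000109863 V = 109.86 µV.

109.86 µV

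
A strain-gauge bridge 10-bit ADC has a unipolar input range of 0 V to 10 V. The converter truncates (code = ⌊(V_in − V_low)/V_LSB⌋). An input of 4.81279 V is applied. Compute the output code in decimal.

code 492

With 1024 levels over 10 V, one step is 9.766 mV.
(V_in − V_low)/LSB = (4.81279 − 0) / 0.00976562 = 492.830.
⌊·⌋(492.830) = 492.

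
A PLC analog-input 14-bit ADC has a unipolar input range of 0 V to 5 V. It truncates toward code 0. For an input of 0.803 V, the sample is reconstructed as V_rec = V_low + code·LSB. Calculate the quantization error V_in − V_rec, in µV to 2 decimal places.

82.52 µV

One LSB is 5 V / 16384 = 305.18 µV.
(V_in − V_low)/LSB = (0.803 − 0)/0.000305176 = 2631.2704 → code 2631 (floor).
Code 2631 maps back to 0 + 2631×0.000305176 V = 0.80291748 V.
Difference: 8.25195e-05 V → 82.52 µV.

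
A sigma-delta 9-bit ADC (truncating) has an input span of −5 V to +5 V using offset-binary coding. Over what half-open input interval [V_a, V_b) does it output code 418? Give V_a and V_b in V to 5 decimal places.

LSB = 10/2^9 = 19.531 mV.
V_a = V_low + 418·LSB = 3.16406 V; V_b = V_low + 419·LSB = 3.18359 V.

[3.16406 V, 3.18359 V)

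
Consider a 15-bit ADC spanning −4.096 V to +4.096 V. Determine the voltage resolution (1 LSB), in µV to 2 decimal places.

Full-scale span = 8.192 V.
LSB = 8.192 / 2^15 = 8.192 / 32768 = 0.00025 V = 250.00 µV.

250.00 µV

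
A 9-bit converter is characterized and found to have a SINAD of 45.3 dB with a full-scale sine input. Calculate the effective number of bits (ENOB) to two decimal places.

ENOB = (SINAD − 1.76) / 6.02 = (45.3 − 1.76)/6.02 = 7.233.

7.23 bits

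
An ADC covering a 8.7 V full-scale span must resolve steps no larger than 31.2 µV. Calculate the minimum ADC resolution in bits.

19 bits

Number of steps required ≥ 8.7 V / 31.2 µV = 278846.15.
Need 2^N ≥ 278846.15; 2^18 = 262144, 2^19 = 524288.
Minimum N = 19.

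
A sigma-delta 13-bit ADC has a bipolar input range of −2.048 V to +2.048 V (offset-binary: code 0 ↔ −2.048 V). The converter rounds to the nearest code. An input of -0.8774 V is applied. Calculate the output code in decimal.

LSB = 4.096 V / 8192 = 0.500 mV.
(-0.8774 − (−2.048)) / 0.0005 = 2341.200 LSBs.
So the output code is 2341.

code 2341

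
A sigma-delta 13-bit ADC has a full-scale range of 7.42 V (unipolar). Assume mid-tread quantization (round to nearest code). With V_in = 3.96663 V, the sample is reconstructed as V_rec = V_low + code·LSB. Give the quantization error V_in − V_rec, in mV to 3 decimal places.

LSB = 7.42/2^13 = 0.906 mV.
(V_in − V_low)/LSB = (3.96663 − 0)/0.000905762 = 4379.3306 → code 4379 (round).
Reconstructed: 3.9663306 V.
V_in − V_rec = 0.000299434 V = 0.299 mV.

0.299 mV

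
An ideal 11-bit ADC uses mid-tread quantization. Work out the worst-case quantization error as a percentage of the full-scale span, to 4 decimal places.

Rounding → worst-case error = ½ LSB = V_FS/2^12, so 100/4096 = 0.0244141 % of full scale.

0.0244 %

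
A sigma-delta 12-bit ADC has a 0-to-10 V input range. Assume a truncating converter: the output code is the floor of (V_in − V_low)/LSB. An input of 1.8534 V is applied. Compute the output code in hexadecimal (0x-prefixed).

code 0x2F7 (decimal 759)

With 4096 levels over 10 V, one step is 2.441 mV.
(V_in − V_low)/LSB = (1.8534 − 0) / 0.00244141 = 759.153.
So the output code is 759.
In hexadecimal (0x-prefixed): 0x2F7.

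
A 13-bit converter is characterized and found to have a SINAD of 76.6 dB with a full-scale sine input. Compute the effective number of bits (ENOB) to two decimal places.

12.43 bits

ENOB = (SINAD − 1.76) / 6.02 = (76.6 − 1.76)/6.02 = 12.432.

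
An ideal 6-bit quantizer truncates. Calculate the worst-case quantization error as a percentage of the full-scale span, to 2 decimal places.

Truncating → worst-case error = 1 LSB = V_FS/2^6, so 100/64 = 1.5625 % of full scale.

1.56 %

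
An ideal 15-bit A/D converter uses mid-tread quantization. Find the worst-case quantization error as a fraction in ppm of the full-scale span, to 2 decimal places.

15.26 ppm

Rounding → worst-case error = ½ LSB = V_FS/2^16, so 1e+06/65536 = 15.2588 ppm of full scale.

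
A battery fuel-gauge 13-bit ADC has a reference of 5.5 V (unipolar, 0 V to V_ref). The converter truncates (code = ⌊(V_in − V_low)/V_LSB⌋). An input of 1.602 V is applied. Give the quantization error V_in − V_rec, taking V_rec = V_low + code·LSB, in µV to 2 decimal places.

One LSB is 5.5 V / 8192 = 0.671 mV.
(1.602 − 0)/0.000671387 = 2386.1062; ⌊·⌋ gives code 2386.
V_rec = 0 + 2386·0.000671387 = 1.6019287 V.
Difference: 7.12891e-05 V → 71.29 µV.

71.29 µV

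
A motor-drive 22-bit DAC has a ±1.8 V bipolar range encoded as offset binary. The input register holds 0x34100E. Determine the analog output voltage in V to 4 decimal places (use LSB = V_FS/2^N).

LSB = 3.6 V / 2^22 = 0.86 µV.
Code 0x34100E = 3411982 decimal.
V_out = (−1.8) + 3411982 × 8.58307e-07 V = 1.12853 V.

1.1285 V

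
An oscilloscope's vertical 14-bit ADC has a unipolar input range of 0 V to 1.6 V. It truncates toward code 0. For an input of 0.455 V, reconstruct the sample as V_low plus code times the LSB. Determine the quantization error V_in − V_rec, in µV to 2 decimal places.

19.53 µV

Step size: 1.6 V ÷ 2^14 = 97.66 µV.
(0.455 − 0)/9.76563e-05 = 4659.2000; ⌊·⌋ gives code 4659.
Reconstructed: 0.45498047 V.
Difference: 1.95313e-05 V → 19.53 µV.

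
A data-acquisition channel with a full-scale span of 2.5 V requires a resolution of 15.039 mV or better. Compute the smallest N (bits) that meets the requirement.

Number of steps required ≥ 2.5 V / 15.039 mV = 166.23.
Need 2^N ≥ 166.23; 2^7 = 128, 2^8 = 256.
Minimum N = 8.

8 bits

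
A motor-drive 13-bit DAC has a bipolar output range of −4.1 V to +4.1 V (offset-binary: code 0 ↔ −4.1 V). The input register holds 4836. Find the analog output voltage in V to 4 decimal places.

LSB = 8.2 V / 2^13 = 1.001 mV.
V_out = (−4.1) + 4836 × 0.00100098 V = 0.740723 V.

0.7407 V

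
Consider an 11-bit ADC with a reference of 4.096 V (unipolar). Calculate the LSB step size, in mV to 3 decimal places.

2.000 mV

Full-scale span = 4.096 V.
LSB = 4.096 / 2^11 = 4.096 / 2048 = 0.002 V = 2.000 mV.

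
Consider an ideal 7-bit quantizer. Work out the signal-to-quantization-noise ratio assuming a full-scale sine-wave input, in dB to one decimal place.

SNR ≈ 6.02·N + 1.76 dB = 6.02·7 + 1.76 = 43.90 dB.

43.9 dB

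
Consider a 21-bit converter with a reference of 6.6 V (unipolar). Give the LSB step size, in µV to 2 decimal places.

3.15 µV

Full-scale span = 6.6 V.
LSB = 6.6 / 2^21 = 6.6 / 2097152 = 3.14713e-06 V = 3.15 µV.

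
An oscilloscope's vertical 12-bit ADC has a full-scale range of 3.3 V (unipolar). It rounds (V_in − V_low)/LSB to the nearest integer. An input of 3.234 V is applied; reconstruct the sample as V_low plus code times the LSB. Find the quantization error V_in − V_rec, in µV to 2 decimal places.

64.45 µV

Step size: 3.3 V ÷ 2^12 = 0.806 mV.
Scaled input = 4014.0800 LSBs, so code = 4014.
V_rec = 0 + 4014·0.000805664 = 3.2339355 V.
Error = 3.234 − 3.2339355 = 6.44531e-05 V = 64.45 µV.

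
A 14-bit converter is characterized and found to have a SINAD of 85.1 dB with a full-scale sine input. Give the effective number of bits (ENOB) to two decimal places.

13.84 bits

ENOB = (SINAD − 1.76) / 6.02 = (85.1 − 1.76)/6.02 = 13.844.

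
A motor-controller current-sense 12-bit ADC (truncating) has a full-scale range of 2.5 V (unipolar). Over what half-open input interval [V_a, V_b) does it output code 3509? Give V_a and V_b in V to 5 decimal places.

[2.14172 V, 2.14233 V)

LSB = 2.5/2^12 = 0.610 mV.
V_a = V_low + 3509·LSB = 2.14172 V; V_b = V_low + 3510·LSB = 2.14233 V.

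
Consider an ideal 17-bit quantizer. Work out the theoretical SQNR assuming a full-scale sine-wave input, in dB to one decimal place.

SNR ≈ 6.02·N + 1.76 dB = 6.02·17 + 1.76 = 104.10 dB.

104.1 dB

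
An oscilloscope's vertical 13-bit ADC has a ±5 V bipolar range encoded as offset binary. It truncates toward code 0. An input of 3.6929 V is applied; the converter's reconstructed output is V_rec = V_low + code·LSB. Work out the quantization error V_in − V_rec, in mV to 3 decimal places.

0.273 mV

One LSB is 10 V / 8192 = 1.221 mV.
Scaled input = 7121.2237 LSBs, so code = 7121.
V_rec = (−5) + 7121·0.0012207 = 3.692627 V.
V_in − V_rec = 0.000273047 V = 0.273 mV.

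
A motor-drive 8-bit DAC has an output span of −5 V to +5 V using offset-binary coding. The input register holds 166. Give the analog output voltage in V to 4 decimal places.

LSB = 10 V / 2^8 = 39.062 mV.
V_out = (−5) + 166 × 0.0390625 V = 1.48438 V.

1.4844 V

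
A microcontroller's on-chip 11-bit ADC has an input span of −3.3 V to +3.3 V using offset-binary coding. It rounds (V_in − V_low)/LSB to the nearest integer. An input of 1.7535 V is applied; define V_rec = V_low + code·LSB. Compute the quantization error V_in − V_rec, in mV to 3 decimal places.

LSB = 6.6/2^11 = 3.223 mV.
(1.7535 − (−3.3))/0.00322266 = 1568.1164; round gives code 1568.
Code 1568 maps back to (−3.3) + 1568×0.00322266 V = 1.753125 V.
Difference: 0.000375 V → 0.375 mV.

0.375 mV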